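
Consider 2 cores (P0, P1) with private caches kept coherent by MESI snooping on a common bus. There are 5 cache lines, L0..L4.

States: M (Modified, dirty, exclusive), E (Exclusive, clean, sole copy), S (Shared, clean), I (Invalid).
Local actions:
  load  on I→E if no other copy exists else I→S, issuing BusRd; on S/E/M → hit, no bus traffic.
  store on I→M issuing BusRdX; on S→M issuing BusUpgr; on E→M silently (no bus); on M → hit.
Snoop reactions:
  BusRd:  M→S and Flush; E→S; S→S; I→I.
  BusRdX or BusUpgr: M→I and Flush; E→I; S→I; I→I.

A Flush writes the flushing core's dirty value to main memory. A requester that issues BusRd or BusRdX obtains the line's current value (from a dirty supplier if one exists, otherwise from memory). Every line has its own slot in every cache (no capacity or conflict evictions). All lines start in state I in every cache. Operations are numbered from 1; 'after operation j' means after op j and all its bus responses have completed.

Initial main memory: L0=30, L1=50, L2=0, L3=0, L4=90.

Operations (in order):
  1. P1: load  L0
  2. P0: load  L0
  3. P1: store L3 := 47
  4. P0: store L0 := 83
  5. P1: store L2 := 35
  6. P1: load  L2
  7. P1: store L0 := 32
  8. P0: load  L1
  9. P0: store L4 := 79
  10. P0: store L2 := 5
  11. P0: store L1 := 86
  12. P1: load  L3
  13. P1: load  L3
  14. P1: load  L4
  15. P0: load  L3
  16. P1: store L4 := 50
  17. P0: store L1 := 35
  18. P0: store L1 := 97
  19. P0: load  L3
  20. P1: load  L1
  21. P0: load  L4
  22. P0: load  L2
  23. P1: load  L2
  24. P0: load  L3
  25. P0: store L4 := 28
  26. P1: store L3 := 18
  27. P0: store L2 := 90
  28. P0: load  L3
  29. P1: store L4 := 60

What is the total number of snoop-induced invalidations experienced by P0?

invalidations = 4

[1] P1: load  L0 | P0:I, P1:E(30) | bus: BusRd
[2] P0: load  L0 | P0:S(30), P1:S(30) | bus: BusRd
[3] P1: store L3 := 47 | P0:I, P1:M(47) | bus: BusRdX
[4] P0: store L0 := 83 | P0:M(83), P1:I | bus: BusUpgr
[5] P1: store L2 := 35 | P0:I, P1:M(35) | bus: BusRdX
[6] P1: load  L2 | P0:I, P1:M(35) | bus: none
[7] P1: store L0 := 32 | P0:I, P1:M(32) | bus: BusRdX,Flush
[8] P0: load  L1 | P0:E(50), P1:I | bus: BusRd
[9] P0: store L4 := 79 | P0:M(79), P1:I | bus: BusRdX
[10] P0: store L2 := 5 | P0:M(5), P1:I | bus: BusRdX,Flush
[11] P0: store L1 := 86 | P0:M(86), P1:I | bus: none
[12] P1: load  L3 | P0:I, P1:M(47) | bus: none
[13] P1: load  L3 | P0:I, P1:M(47) | bus: none
[14] P1: load  L4 | P0:S(79), P1:S(79) | bus: BusRd,Flush
[15] P0: load  L3 | P0:S(47), P1:S(47) | bus: BusRd,Flush
[16] P1: store L4 := 50 | P0:I, P1:M(50) | bus: BusUpgr
[17] P0: store L1 := 35 | P0:M(35), P1:I | bus: none
[18] P0: store L1 := 97 | P0:M(97), P1:I | bus: none
[19] P0: load  L3 | P0:S(47), P1:S(47) | bus: none
[20] P1: load  L1 | P0:S(97), P1:S(97) | bus: BusRd,Flush
[21] P0: load  L4 | P0:S(50), P1:S(50) | bus: BusRd,Flush
[22] P0: load  L2 | P0:M(5), P1:I | bus: none
[23] P1: load  L2 | P0:S(5), P1:S(5) | bus: BusRd,Flush
[24] P0: load  L3 | P0:S(47), P1:S(47) | bus: none
[25] P0: store L4 := 28 | P0:M(28), P1:I | bus: BusUpgr
[26] P1: store L3 := 18 | P0:I, P1:M(18) | bus: BusUpgr
[27] P0: store L2 := 90 | P0:M(90), P1:I | bus: BusUpgr
[28] P0: load  L3 | P0:S(18), P1:S(18) | bus: BusRd,Flush
[29] P1: store L4 := 60 | P0:I, P1:M(60) | bus: BusRdX,Flush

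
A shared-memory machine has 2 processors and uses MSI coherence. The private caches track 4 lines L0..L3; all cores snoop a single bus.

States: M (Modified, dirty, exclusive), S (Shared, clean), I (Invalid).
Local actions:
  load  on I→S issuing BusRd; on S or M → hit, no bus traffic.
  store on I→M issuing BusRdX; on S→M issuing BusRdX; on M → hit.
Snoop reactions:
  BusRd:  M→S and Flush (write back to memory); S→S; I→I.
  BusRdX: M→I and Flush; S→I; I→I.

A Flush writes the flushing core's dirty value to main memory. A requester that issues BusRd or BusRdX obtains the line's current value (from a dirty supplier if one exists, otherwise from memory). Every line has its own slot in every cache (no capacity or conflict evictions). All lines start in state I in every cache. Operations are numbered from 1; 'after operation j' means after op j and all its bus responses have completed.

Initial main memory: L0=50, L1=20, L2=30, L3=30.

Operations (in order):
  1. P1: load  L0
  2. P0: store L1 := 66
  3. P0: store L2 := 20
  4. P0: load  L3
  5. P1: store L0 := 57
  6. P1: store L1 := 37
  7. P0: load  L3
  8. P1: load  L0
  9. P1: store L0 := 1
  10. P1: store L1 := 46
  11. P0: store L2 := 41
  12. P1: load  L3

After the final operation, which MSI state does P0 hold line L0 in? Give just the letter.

state = I

1. P1: load  L0  bus=[BusRd]  L0: P0=I P1=S  mem[L0]=50
2. P0: store L1 := 66  bus=[BusRdX]  L1: P0=M P1=I  mem[L1]=20
3. P0: store L2 := 20  bus=[BusRdX]  L2: P0=M P1=I  mem[L2]=30
4. P0: load  L3  bus=[BusRd]  L3: P0=S P1=I  mem[L3]=30
5. P1: store L0 := 57  bus=[BusRdX]  L0: P0=I P1=M  mem[L0]=50
6. P1: store L1 := 37  bus=[BusRdX,Flush]  L1: P0=I P1=M  mem[L1]=66
7. P0: load  L3  bus=[-]  L3: P0=S P1=I  mem[L3]=30
8. P1: load  L0  bus=[-]  L0: P0=I P1=M  mem[L0]=50
9. P1: store L0 := 1  bus=[-]  L0: P0=I P1=M  mem[L0]=50
10. P1: store L1 := 46  bus=[-]  L1: P0=I P1=M  mem[L1]=66
11. P0: store L2 := 41  bus=[-]  L2: P0=M P1=I  mem[L2]=30
12. P1: load  L3  bus=[BusRd]  L3: P0=S P1=S  mem[L3]=30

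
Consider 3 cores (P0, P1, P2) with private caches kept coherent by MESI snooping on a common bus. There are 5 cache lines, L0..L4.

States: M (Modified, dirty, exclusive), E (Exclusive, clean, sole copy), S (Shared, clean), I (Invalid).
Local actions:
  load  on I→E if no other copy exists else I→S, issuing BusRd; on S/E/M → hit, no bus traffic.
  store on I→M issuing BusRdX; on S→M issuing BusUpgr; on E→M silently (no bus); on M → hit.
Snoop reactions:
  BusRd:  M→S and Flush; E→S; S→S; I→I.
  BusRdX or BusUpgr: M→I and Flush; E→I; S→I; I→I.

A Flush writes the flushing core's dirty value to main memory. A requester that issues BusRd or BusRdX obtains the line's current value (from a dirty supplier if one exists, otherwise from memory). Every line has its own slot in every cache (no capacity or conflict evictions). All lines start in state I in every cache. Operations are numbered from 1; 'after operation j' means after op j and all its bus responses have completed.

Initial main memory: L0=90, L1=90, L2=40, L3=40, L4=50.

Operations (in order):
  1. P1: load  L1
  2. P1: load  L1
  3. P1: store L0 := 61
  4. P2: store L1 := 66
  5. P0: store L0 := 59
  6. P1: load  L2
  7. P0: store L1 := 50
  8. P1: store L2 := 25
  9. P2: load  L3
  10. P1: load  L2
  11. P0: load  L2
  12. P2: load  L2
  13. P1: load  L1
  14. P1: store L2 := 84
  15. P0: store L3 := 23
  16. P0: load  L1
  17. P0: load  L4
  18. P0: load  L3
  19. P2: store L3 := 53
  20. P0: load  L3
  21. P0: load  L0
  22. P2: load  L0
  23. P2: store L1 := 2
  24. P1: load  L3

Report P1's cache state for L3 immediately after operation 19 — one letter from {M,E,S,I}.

state = I

[1] P1: load  L1 | P0:I, P1:E(90), P2:I | bus: BusRd
[2] P1: load  L1 | P0:I, P1:E(90), P2:I | bus: none
[3] P1: store L0 := 61 | P0:I, P1:M(61), P2:I | bus: BusRdX
[4] P2: store L1 := 66 | P0:I, P1:I, P2:M(66) | bus: BusRdX
[5] P0: store L0 := 59 | P0:M(59), P1:I, P2:I | bus: BusRdX,Flush
[6] P1: load  L2 | P0:I, P1:E(40), P2:I | bus: BusRd
[7] P0: store L1 := 50 | P0:M(50), P1:I, P2:I | bus: BusRdX,Flush
[8] P1: store L2 := 25 | P0:I, P1:M(25), P2:I | bus: none
[9] P2: load  L3 | P0:I, P1:I, P2:E(40) | bus: BusRd
[10] P1: load  L2 | P0:I, P1:M(25), P2:I | bus: none
[11] P0: load  L2 | P0:S(25), P1:S(25), P2:I | bus: BusRd,Flush
[12] P2: load  L2 | P0:S(25), P1:S(25), P2:S(25) | bus: BusRd
[13] P1: load  L1 | P0:S(50), P1:S(50), P2:I | bus: BusRd,Flush
[14] P1: store L2 := 84 | P0:I, P1:M(84), P2:I | bus: BusUpgr
[15] P0: store L3 := 23 | P0:M(23), P1:I, P2:I | bus: BusRdX
[16] P0: load  L1 | P0:S(50), P1:S(50), P2:I | bus: none
[17] P0: load  L4 | P0:E(50), P1:I, P2:I | bus: BusRd
[18] P0: load  L3 | P0:M(23), P1:I, P2:I | bus: none
[19] P2: store L3 := 53 | P0:I, P1:I, P2:M(53) | bus: BusRdX,Flush
[20] P0: load  L3 | P0:S(53), P1:I, P2:S(53) | bus: BusRd,Flush
[21] P0: load  L0 | P0:M(59), P1:I, P2:I | bus: none
[22] P2: load  L0 | P0:S(59), P1:I, P2:S(59) | bus: BusRd,Flush
[23] P2: store L1 := 2 | P0:I, P1:I, P2:M(2) | bus: BusRdX
[24] P1: load  L3 | P0:S(53), P1:S(53), P2:S(53) | bus: BusRd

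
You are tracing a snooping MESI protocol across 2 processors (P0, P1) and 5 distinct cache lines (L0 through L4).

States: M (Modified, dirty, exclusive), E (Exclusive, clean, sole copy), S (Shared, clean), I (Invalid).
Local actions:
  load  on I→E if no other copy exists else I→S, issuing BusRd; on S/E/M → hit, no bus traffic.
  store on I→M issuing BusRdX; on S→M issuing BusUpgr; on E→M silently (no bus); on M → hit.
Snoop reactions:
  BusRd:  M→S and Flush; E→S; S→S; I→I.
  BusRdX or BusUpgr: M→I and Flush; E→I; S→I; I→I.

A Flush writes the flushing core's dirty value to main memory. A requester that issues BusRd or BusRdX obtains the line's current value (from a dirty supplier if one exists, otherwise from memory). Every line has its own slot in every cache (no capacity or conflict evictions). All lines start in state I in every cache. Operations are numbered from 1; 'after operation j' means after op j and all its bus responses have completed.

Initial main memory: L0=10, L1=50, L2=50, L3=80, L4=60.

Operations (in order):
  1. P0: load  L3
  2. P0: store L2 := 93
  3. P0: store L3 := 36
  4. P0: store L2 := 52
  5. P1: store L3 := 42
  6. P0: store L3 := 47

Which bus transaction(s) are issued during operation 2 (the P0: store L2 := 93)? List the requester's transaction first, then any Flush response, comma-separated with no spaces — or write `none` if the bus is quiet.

[1] P0: load  L3 | P0:E(80), P1:I | bus: BusRd
[2] P0: store L2 := 93 | P0:M(93), P1:I | bus: BusRdX
[3] P0: store L3 := 36 | P0:M(36), P1:I | bus: none
[4] P0: store L2 := 52 | P0:M(52), P1:I | bus: none
[5] P1: store L3 := 42 | P0:I, P1:M(42) | bus: BusRdX,Flush
[6] P0: store L3 := 47 | P0:M(47), P1:I | bus: BusRdX,Flush

bus = BusRdX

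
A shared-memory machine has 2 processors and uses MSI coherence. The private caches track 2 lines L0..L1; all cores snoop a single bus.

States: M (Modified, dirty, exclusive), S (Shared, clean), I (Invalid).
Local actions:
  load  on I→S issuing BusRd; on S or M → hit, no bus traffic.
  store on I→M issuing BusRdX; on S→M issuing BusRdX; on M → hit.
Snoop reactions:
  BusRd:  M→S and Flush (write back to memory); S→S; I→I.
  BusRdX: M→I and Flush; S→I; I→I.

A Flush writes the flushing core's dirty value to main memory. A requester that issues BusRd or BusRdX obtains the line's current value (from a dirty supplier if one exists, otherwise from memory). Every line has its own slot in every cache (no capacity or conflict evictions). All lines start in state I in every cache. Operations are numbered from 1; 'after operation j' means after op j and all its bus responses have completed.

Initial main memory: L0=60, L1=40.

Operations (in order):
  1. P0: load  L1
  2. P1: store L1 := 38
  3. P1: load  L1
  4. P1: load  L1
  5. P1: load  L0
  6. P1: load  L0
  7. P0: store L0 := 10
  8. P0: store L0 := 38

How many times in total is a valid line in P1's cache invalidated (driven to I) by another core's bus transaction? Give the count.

1. P0: load  L1  bus=[BusRd]  L1: P0=S P1=I  mem[L1]=40
2. P1: store L1 := 38  bus=[BusRdX]  L1: P0=I P1=M  mem[L1]=40
3. P1: load  L1  bus=[-]  L1: P0=I P1=M  mem[L1]=40
4. P1: load  L1  bus=[-]  L1: P0=I P1=M  mem[L1]=40
5. P1: load  L0  bus=[BusRd]  L0: P0=I P1=S  mem[L0]=60
6. P1: load  L0  bus=[-]  L0: P0=I P1=S  mem[L0]=60
7. P0: store L0 := 10  bus=[BusRdX]  L0: P0=M P1=I  mem[L0]=60
8. P0: store L0 := 38  bus=[-]  L0: P0=M P1=I  mem[L0]=60

invalidations = 1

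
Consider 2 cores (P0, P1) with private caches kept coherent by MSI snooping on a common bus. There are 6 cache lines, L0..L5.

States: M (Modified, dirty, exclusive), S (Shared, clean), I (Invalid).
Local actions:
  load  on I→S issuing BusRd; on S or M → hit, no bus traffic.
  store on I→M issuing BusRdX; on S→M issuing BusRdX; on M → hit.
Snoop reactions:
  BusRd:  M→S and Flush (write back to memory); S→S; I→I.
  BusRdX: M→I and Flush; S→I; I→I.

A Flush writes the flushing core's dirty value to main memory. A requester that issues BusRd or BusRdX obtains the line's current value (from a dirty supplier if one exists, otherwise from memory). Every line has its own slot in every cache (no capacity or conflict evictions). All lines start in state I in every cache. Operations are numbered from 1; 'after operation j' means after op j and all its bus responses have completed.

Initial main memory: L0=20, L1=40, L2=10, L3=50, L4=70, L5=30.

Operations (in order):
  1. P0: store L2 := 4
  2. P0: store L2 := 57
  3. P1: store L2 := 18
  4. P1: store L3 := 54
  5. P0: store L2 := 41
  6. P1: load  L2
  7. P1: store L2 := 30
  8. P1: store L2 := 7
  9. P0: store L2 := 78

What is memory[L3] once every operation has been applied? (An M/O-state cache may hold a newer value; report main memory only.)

[1] P0: store L2 := 4 | P0:M(4), P1:I | bus: BusRdX
[2] P0: store L2 := 57 | P0:M(57), P1:I | bus: none
[3] P1: store L2 := 18 | P0:I, P1:M(18) | bus: BusRdX,Flush
[4] P1: store L3 := 54 | P0:I, P1:M(54) | bus: BusRdX
[5] P0: store L2 := 41 | P0:M(41), P1:I | bus: BusRdX,Flush
[6] P1: load  L2 | P0:S(41), P1:S(41) | bus: BusRd,Flush
[7] P1: store L2 := 30 | P0:I, P1:M(30) | bus: BusRdX
[8] P1: store L2 := 7 | P0:I, P1:M(7) | bus: none
[9] P0: store L2 := 78 | P0:M(78), P1:I | bus: BusRdX,Flush

memory[L3] = 50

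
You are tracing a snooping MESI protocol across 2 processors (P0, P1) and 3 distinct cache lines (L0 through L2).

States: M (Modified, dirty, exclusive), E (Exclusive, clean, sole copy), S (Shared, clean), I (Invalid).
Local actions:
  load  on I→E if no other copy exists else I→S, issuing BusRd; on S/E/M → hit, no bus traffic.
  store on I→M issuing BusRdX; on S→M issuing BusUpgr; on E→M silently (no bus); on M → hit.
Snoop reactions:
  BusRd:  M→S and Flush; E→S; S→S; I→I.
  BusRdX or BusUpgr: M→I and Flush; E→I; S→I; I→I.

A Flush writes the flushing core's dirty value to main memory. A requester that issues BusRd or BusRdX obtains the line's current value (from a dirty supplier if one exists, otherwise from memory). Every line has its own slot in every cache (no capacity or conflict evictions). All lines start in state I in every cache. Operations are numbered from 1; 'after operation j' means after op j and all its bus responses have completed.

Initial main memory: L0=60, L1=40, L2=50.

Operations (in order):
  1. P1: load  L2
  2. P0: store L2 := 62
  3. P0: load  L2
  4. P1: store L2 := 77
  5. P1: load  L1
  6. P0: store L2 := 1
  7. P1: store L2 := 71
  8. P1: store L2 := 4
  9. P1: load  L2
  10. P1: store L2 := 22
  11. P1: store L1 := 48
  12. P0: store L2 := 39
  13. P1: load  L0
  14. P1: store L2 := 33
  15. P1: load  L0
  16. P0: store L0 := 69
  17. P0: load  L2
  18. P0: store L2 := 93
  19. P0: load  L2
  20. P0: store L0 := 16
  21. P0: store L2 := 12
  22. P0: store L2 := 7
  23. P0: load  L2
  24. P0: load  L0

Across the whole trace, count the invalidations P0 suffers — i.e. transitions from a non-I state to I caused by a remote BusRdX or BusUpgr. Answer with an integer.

invalidations = 3

step 1: P1: load  L2  ⟶  IE  (L2)  txn=BusRd  M[L2]=50
step 2: P0: store L2 := 62  ⟶  MI  (L2)  txn=BusRdX  M[L2]=50
step 3: P0: load  L2  ⟶  MI  (L2)  txn=∅  M[L2]=50
step 4: P1: store L2 := 77  ⟶  IM  (L2)  txn=BusRdX+Flush  M[L2]=62
step 5: P1: load  L1  ⟶  IE  (L1)  txn=BusRd  M[L1]=40
step 6: P0: store L2 := 1  ⟶  MI  (L2)  txn=BusRdX+Flush  M[L2]=77
step 7: P1: store L2 := 71  ⟶  IM  (L2)  txn=BusRdX+Flush  M[L2]=1
step 8: P1: store L2 := 4  ⟶  IM  (L2)  txn=∅  M[L2]=1
step 9: P1: load  L2  ⟶  IM  (L2)  txn=∅  M[L2]=1
step 10: P1: store L2 := 22  ⟶  IM  (L2)  txn=∅  M[L2]=1
step 11: P1: store L1 := 48  ⟶  IM  (L1)  txn=∅  M[L1]=40
step 12: P0: store L2 := 39  ⟶  MI  (L2)  txn=BusRdX+Flush  M[L2]=22
step 13: P1: load  L0  ⟶  IE  (L0)  txn=BusRd  M[L0]=60
step 14: P1: store L2 := 33  ⟶  IM  (L2)  txn=BusRdX+Flush  M[L2]=39
step 15: P1: load  L0  ⟶  IE  (L0)  txn=∅  M[L0]=60
step 16: P0: store L0 := 69  ⟶  MI  (L0)  txn=BusRdX  M[L0]=60
step 17: P0: load  L2  ⟶  SS  (L2)  txn=BusRd+Flush  M[L2]=33
step 18: P0: store L2 := 93  ⟶  MI  (L2)  txn=BusUpgr  M[L2]=33
step 19: P0: load  L2  ⟶  MI  (L2)  txn=∅  M[L2]=33
step 20: P0: store L0 := 16  ⟶  MI  (L0)  txn=∅  M[L0]=60
step 21: P0: store L2 := 12  ⟶  MI  (L2)  txn=∅  M[L2]=33
step 22: P0: store L2 := 7  ⟶  MI  (L2)  txn=∅  M[L2]=33
step 23: P0: load  L2  ⟶  MI  (L2)  txn=∅  M[L2]=33
step 24: P0: load  L0  ⟶  MI  (L0)  txn=∅  M[L0]=60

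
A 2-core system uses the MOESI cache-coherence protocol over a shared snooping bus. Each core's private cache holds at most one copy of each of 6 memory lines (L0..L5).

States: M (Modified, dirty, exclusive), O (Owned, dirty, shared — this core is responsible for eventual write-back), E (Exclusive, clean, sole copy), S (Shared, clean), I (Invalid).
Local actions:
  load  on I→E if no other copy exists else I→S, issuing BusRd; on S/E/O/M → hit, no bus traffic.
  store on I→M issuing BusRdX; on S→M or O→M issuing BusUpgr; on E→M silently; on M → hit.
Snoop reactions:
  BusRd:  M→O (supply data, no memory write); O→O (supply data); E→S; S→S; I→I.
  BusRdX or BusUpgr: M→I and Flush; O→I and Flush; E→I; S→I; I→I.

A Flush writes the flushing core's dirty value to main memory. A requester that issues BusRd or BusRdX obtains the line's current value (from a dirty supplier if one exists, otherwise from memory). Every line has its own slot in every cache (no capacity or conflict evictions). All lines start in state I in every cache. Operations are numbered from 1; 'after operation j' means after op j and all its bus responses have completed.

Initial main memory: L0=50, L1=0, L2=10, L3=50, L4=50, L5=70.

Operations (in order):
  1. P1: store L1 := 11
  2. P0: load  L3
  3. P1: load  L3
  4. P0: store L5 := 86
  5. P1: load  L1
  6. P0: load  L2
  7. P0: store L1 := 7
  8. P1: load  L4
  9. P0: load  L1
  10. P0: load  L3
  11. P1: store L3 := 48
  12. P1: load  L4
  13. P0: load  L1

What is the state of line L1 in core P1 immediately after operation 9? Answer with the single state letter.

step 1: P1: store L1 := 11  ⟶  IM  (L1)  txn=BusRdX  M[L1]=0
step 2: P0: load  L3  ⟶  EI  (L3)  txn=BusRd  M[L3]=50
step 3: P1: load  L3  ⟶  SS  (L3)  txn=BusRd  M[L3]=50
step 4: P0: store L5 := 86  ⟶  MI  (L5)  txn=BusRdX  M[L5]=70
step 5: P1: load  L1  ⟶  IM  (L1)  txn=∅  M[L1]=0
step 6: P0: load  L2  ⟶  EI  (L2)  txn=BusRd  M[L2]=10
step 7: P0: store L1 := 7  ⟶  MI  (L1)  txn=BusRdX+Flush  M[L1]=11
step 8: P1: load  L4  ⟶  IE  (L4)  txn=BusRd  M[L4]=50
step 9: P0: load  L1  ⟶  MI  (L1)  txn=∅  M[L1]=11
step 10: P0: load  L3  ⟶  SS  (L3)  txn=∅  M[L3]=50
step 11: P1: store L3 := 48  ⟶  IM  (L3)  txn=BusUpgr  M[L3]=50
step 12: P1: load  L4  ⟶  IE  (L4)  txn=∅  M[L4]=50
step 13: P0: load  L1  ⟶  MI  (L1)  txn=∅  M[L1]=11

state = I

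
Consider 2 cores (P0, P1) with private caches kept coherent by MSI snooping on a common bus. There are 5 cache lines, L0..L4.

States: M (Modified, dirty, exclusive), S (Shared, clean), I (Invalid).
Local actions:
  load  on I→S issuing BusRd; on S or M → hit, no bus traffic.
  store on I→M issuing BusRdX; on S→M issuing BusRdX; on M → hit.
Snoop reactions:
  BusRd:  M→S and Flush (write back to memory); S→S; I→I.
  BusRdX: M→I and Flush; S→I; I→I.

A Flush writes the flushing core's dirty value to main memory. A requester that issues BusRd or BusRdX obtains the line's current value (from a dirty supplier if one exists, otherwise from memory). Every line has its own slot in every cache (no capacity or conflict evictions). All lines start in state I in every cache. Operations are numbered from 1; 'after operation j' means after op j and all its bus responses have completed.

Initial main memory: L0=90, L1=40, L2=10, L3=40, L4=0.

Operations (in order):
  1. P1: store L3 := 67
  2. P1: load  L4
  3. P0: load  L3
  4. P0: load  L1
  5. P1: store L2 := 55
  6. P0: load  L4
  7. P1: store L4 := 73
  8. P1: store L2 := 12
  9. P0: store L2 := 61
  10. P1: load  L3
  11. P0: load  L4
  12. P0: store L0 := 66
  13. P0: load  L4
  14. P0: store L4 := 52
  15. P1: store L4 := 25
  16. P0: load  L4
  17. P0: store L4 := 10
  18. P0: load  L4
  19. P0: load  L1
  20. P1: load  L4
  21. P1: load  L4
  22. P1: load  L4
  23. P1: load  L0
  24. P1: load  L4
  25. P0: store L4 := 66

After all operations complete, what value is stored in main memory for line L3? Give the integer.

  op1 P1: store L3 := 67 → I/M on L3; bus BusRdX; mem=40
  op2 P1: load  L4 → I/S on L4; bus BusRd; mem=0
  op3 P0: load  L3 → S/S on L3; bus BusRd Flush; mem=67
  op4 P0: load  L1 → S/I on L1; bus BusRd; mem=40
  op5 P1: store L2 := 55 → I/M on L2; bus BusRdX; mem=10
  op6 P0: load  L4 → S/S on L4; bus BusRd; mem=0
  op7 P1: store L4 := 73 → I/M on L4; bus BusRdX; mem=0
  op8 P1: store L2 := 12 → I/M on L2; bus (none); mem=10
  op9 P0: store L2 := 61 → M/I on L2; bus BusRdX Flush; mem=12
  op10 P1: load  L3 → S/S on L3; bus (none); mem=67
  op11 P0: load  L4 → S/S on L4; bus BusRd Flush; mem=73
  op12 P0: store L0 := 66 → M/I on L0; bus BusRdX; mem=90
  op13 P0: load  L4 → S/S on L4; bus (none); mem=73
  op14 P0: store L4 := 52 → M/I on L4; bus BusRdX; mem=73
  op15 P1: store L4 := 25 → I/M on L4; bus BusRdX Flush; mem=52
  op16 P0: load  L4 → S/S on L4; bus BusRd Flush; mem=25
  op17 P0: store L4 := 10 → M/I on L4; bus BusRdX; mem=25
  op18 P0: load  L4 → M/I on L4; bus (none); mem=25
  op19 P0: load  L1 → S/I on L1; bus (none); mem=40
  op20 P1: load  L4 → S/S on L4; bus BusRd Flush; mem=10
  op21 P1: load  L4 → S/S on L4; bus (none); mem=10
  op22 P1: load  L4 → S/S on L4; bus (none); mem=10
  op23 P1: load  L0 → S/S on L0; bus BusRd Flush; mem=66
  op24 P1: load  L4 → S/S on L4; bus (none); mem=10
  op25 P0: store L4 := 66 → M/I on L4; bus BusRdX; mem=10

memory[L3] = 67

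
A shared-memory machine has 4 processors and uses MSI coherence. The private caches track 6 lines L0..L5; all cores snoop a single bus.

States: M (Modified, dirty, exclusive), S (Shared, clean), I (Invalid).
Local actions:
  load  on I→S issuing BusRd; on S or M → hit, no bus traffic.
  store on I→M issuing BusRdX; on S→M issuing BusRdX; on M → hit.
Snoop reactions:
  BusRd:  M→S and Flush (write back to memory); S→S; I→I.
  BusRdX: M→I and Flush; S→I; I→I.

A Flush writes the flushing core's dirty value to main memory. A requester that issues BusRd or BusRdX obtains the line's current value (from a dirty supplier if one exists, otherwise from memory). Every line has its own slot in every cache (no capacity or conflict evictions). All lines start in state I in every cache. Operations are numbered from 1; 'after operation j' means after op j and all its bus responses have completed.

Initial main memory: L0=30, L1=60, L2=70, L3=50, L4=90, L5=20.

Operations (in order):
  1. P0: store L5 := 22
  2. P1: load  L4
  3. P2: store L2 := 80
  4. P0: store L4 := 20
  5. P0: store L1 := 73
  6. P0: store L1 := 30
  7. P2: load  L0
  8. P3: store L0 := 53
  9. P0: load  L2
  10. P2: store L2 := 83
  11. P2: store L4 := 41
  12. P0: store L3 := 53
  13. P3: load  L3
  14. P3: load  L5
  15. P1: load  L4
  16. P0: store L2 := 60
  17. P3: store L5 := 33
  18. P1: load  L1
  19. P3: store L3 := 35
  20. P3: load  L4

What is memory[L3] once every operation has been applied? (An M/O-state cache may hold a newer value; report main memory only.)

memory[L3] = 53

  op1 P0: store L5 := 22 → M/I/I/I on L5; bus BusRdX; mem=20
  op2 P1: load  L4 → I/S/I/I on L4; bus BusRd; mem=90
  op3 P2: store L2 := 80 → I/I/M/I on L2; bus BusRdX; mem=70
  op4 P0: store L4 := 20 → M/I/I/I on L4; bus BusRdX; mem=90
  op5 P0: store L1 := 73 → M/I/I/I on L1; bus BusRdX; mem=60
  op6 P0: store L1 := 30 → M/I/I/I on L1; bus (none); mem=60
  op7 P2: load  L0 → I/I/S/I on L0; bus BusRd; mem=30
  op8 P3: store L0 := 53 → I/I/I/M on L0; bus BusRdX; mem=30
  op9 P0: load  L2 → S/I/S/I on L2; bus BusRd Flush; mem=80
  op10 P2: store L2 := 83 → I/I/M/I on L2; bus BusRdX; mem=80
  op11 P2: store L4 := 41 → I/I/M/I on L4; bus BusRdX Flush; mem=20
  op12 P0: store L3 := 53 → M/I/I/I on L3; bus BusRdX; mem=50
  op13 P3: load  L3 → S/I/I/S on L3; bus BusRd Flush; mem=53
  op14 P3: load  L5 → S/I/I/S on L5; bus BusRd Flush; mem=22
  op15 P1: load  L4 → I/S/S/I on L4; bus BusRd Flush; mem=41
  op16 P0: store L2 := 60 → M/I/I/I on L2; bus BusRdX Flush; mem=83
  op17 P3: store L5 := 33 → I/I/I/M on L5; bus BusRdX; mem=22
  op18 P1: load  L1 → S/S/I/I on L1; bus BusRd Flush; mem=30
  op19 P3: store L3 := 35 → I/I/I/M on L3; bus BusRdX; mem=53
  op20 P3: load  L4 → I/S/S/S on L4; bus BusRd; mem=41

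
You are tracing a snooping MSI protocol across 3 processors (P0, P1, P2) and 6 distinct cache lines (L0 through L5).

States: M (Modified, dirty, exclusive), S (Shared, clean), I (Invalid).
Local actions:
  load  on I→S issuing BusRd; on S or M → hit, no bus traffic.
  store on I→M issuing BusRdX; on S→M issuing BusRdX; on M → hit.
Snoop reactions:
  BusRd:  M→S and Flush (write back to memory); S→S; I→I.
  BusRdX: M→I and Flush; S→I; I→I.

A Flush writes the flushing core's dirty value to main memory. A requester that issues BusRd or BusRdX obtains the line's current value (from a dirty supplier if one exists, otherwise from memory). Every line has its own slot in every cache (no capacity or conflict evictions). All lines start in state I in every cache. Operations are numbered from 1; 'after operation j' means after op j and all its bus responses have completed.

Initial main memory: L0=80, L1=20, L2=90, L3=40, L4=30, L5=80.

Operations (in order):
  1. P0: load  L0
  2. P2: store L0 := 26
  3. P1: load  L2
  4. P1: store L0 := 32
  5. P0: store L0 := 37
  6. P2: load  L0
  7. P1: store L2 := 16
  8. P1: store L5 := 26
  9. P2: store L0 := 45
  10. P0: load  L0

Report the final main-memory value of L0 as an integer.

memory[L0] = 45

step 1: P0: load  L0  ⟶  SII  (L0)  txn=BusRd  M[L0]=80
step 2: P2: store L0 := 26  ⟶  IIM  (L0)  txn=BusRdX  M[L0]=80
step 3: P1: load  L2  ⟶  ISI  (L2)  txn=BusRd  M[L2]=90
step 4: P1: store L0 := 32  ⟶  IMI  (L0)  txn=BusRdX+Flush  M[L0]=26
step 5: P0: store L0 := 37  ⟶  MII  (L0)  txn=BusRdX+Flush  M[L0]=32
step 6: P2: load  L0  ⟶  SIS  (L0)  txn=BusRd+Flush  M[L0]=37
step 7: P1: store L2 := 16  ⟶  IMI  (L2)  txn=BusRdX  M[L2]=90
step 8: P1: store L5 := 26  ⟶  IMI  (L5)  txn=BusRdX  M[L5]=80
step 9: P2: store L0 := 45  ⟶  IIM  (L0)  txn=BusRdX  M[L0]=37
step 10: P0: load  L0  ⟶  SIS  (L0)  txn=BusRd+Flush  M[L0]=45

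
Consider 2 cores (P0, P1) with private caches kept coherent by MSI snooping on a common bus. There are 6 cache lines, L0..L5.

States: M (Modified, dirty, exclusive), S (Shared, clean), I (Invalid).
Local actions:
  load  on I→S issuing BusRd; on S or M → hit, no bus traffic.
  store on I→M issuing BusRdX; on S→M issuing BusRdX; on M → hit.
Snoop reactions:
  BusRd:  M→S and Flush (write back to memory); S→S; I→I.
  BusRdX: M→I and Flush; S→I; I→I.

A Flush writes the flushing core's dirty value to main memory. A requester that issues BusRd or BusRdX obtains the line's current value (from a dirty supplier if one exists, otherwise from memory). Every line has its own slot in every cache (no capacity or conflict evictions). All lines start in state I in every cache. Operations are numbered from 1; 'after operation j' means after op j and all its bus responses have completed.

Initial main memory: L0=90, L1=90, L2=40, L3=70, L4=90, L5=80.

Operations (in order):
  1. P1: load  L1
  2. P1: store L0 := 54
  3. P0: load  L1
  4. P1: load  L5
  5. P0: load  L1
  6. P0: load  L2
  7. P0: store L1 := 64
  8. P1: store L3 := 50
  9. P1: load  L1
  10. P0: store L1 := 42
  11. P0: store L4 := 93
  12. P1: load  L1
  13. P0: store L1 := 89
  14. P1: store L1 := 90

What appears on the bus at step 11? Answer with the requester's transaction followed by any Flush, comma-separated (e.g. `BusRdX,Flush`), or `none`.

[1] P1: load  L1 | P0:I, P1:S(90) | bus: BusRd
[2] P1: store L0 := 54 | P0:I, P1:M(54) | bus: BusRdX
[3] P0: load  L1 | P0:S(90), P1:S(90) | bus: BusRd
[4] P1: load  L5 | P0:I, P1:S(80) | bus: BusRd
[5] P0: load  L1 | P0:S(90), P1:S(90) | bus: none
[6] P0: load  L2 | P0:S(40), P1:I | bus: BusRd
[7] P0: store L1 := 64 | P0:M(64), P1:I | bus: BusRdX
[8] P1: store L3 := 50 | P0:I, P1:M(50) | bus: BusRdX
[9] P1: load  L1 | P0:S(64), P1:S(64) | bus: BusRd,Flush
[10] P0: store L1 := 42 | P0:M(42), P1:I | bus: BusRdX
[11] P0: store L4 := 93 | P0:M(93), P1:I | bus: BusRdX
[12] P1: load  L1 | P0:S(42), P1:S(42) | bus: BusRd,Flush
[13] P0: store L1 := 89 | P0:M(89), P1:I | bus: BusRdX
[14] P1: store L1 := 90 | P0:I, P1:M(90) | bus: BusRdX,Flush

bus = BusRdX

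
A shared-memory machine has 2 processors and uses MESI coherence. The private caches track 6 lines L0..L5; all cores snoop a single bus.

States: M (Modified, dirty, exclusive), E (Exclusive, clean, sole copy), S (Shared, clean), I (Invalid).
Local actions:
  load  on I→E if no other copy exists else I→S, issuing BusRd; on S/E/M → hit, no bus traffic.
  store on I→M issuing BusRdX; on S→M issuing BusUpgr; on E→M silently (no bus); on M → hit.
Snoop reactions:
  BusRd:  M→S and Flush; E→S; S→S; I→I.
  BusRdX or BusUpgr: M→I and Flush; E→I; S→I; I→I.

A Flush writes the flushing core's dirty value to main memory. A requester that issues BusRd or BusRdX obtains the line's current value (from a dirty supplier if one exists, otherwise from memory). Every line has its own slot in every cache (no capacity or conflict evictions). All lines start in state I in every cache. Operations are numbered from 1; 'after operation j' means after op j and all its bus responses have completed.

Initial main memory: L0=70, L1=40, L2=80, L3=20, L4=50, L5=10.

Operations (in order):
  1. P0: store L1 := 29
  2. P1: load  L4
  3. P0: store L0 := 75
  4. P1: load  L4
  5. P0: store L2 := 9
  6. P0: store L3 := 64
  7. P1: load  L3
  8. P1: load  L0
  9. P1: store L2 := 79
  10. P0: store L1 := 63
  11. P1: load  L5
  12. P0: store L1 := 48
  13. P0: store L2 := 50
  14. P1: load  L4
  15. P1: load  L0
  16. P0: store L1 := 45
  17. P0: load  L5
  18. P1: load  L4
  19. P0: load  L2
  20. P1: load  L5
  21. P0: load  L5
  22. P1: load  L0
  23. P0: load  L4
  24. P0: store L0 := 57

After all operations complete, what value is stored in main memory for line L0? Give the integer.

1. P0: store L1 := 29  bus=[BusRdX]  L1: P0=M P1=I  mem[L1]=40
2. P1: load  L4  bus=[BusRd]  L4: P0=I P1=E  mem[L4]=50
3. P0: store L0 := 75  bus=[BusRdX]  L0: P0=M P1=I  mem[L0]=70
4. P1: load  L4  bus=[-]  L4: P0=I P1=E  mem[L4]=50
5. P0: store L2 := 9  bus=[BusRdX]  L2: P0=M P1=I  mem[L2]=80
6. P0: store L3 := 64  bus=[BusRdX]  L3: P0=M P1=I  mem[L3]=20
7. P1: load  L3  bus=[BusRd,Flush]  L3: P0=S P1=S  mem[L3]=64
8. P1: load  L0  bus=[BusRd,Flush]  L0: P0=S P1=S  mem[L0]=75
9. P1: store L2 := 79  bus=[BusRdX,Flush]  L2: P0=I P1=M  mem[L2]=9
10. P0: store L1 := 63  bus=[-]  L1: P0=M P1=I  mem[L1]=40
11. P1: load  L5  bus=[BusRd]  L5: P0=I P1=E  mem[L5]=10
12. P0: store L1 := 48  bus=[-]  L1: P0=M P1=I  mem[L1]=40
13. P0: store L2 := 50  bus=[BusRdX,Flush]  L2: P0=M P1=I  mem[L2]=79
14. P1: load  L4  bus=[-]  L4: P0=I P1=E  mem[L4]=50
15. P1: load  L0  bus=[-]  L0: P0=S P1=S  mem[L0]=75
16. P0: store L1 := 45  bus=[-]  L1: P0=M P1=I  mem[L1]=40
17. P0: load  L5  bus=[BusRd]  L5: P0=S P1=S  mem[L5]=10
18. P1: load  L4  bus=[-]  L4: P0=I P1=E  mem[L4]=50
19. P0: load  L2  bus=[-]  L2: P0=M P1=I  mem[L2]=79
20. P1: load  L5  bus=[-]  L5: P0=S P1=S  mem[L5]=10
21. P0: load  L5  bus=[-]  L5: P0=S P1=S  mem[L5]=10
22. P1: load  L0  bus=[-]  L0: P0=S P1=S  mem[L0]=75
23. P0: load  L4  bus=[BusRd]  L4: P0=S P1=S  mem[L4]=50
24. P0: store L0 := 57  bus=[BusUpgr]  L0: P0=M P1=I  mem[L0]=75

memory[L0] = 75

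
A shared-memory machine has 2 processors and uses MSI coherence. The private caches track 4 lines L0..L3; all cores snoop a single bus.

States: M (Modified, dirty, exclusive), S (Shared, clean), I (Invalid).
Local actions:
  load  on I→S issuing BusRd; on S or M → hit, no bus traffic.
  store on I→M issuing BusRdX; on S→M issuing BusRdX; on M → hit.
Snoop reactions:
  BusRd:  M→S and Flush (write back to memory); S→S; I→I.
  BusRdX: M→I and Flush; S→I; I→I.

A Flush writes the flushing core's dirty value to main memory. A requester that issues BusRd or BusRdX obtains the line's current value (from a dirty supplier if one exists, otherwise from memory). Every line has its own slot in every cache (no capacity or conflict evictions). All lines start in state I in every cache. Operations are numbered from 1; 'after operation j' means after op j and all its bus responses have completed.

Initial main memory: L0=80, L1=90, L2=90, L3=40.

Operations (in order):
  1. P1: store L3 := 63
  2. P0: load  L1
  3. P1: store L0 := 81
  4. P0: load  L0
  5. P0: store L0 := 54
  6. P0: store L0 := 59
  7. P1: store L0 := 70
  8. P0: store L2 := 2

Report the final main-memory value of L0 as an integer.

memory[L0] = 59

[1] P1: store L3 := 63 | P0:I, P1:M(63) | bus: BusRdX
[2] P0: load  L1 | P0:S(90), P1:I | bus: BusRd
[3] P1: store L0 := 81 | P0:I, P1:M(81) | bus: BusRdX
[4] P0: load  L0 | P0:S(81), P1:S(81) | bus: BusRd,Flush
[5] P0: store L0 := 54 | P0:M(54), P1:I | bus: BusRdX
[6] P0: store L0 := 59 | P0:M(59), P1:I | bus: none
[7] P1: store L0 := 70 | P0:I, P1:M(70) | bus: BusRdX,Flush
[8] P0: store L2 := 2 | P0:M(2), P1:I | bus: BusRdX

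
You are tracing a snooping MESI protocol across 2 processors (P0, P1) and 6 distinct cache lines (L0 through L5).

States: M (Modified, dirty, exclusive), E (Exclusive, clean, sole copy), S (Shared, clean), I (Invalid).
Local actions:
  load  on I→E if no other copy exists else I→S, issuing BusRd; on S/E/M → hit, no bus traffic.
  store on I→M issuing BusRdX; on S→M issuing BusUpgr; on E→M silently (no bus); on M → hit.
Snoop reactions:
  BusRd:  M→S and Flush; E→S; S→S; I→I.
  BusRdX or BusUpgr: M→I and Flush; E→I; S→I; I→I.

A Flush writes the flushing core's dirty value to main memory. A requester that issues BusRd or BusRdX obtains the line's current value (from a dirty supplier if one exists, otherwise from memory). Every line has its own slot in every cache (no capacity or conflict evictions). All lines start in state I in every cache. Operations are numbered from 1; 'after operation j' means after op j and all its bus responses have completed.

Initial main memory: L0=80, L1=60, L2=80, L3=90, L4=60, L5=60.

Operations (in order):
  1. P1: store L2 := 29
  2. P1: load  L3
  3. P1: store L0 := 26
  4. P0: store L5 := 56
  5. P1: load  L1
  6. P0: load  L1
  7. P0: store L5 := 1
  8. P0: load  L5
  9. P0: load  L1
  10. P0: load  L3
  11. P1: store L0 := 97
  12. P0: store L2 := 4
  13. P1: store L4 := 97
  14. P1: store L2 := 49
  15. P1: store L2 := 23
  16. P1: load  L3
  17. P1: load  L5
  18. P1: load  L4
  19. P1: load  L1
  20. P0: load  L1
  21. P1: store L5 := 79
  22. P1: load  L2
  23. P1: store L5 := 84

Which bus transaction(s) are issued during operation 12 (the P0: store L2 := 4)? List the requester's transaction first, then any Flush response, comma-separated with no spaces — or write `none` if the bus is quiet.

bus = BusRdX,Flush

  op1 P1: store L2 := 29 → I/M on L2; bus BusRdX; mem=80
  op2 P1: load  L3 → I/E on L3; bus BusRd; mem=90
  op3 P1: store L0 := 26 → I/M on L0; bus BusRdX; mem=80
  op4 P0: store L5 := 56 → M/I on L5; bus BusRdX; mem=60
  op5 P1: load  L1 → I/E on L1; bus BusRd; mem=60
  op6 P0: load  L1 → S/S on L1; bus BusRd; mem=60
  op7 P0: store L5 := 1 → M/I on L5; bus (none); mem=60
  op8 P0: load  L5 → M/I on L5; bus (none); mem=60
  op9 P0: load  L1 → S/S on L1; bus (none); mem=60
  op10 P0: load  L3 → S/S on L3; bus BusRd; mem=90
  op11 P1: store L0 := 97 → I/M on L0; bus (none); mem=80
  op12 P0: store L2 := 4 → M/I on L2; bus BusRdX Flush; mem=29
  op13 P1: store L4 := 97 → I/M on L4; bus BusRdX; mem=60
  op14 P1: store L2 := 49 → I/M on L2; bus BusRdX Flush; mem=4
  op15 P1: store L2 := 23 → I/M on L2; bus (none); mem=4
  op16 P1: load  L3 → S/S on L3; bus (none); mem=90
  op17 P1: load  L5 → S/S on L5; bus BusRd Flush; mem=1
  op18 P1: load  L4 → I/M on L4; bus (none); mem=60
  op19 P1: load  L1 → S/S on L1; bus (none); mem=60
  op20 P0: load  L1 → S/S on L1; bus (none); mem=60
  op21 P1: store L5 := 79 → I/M on L5; bus BusUpgr; mem=1
  op22 P1: load  L2 → I/M on L2; bus (none); mem=4
  op23 P1: store L5 := 84 → I/M on L5; bus (none); mem=1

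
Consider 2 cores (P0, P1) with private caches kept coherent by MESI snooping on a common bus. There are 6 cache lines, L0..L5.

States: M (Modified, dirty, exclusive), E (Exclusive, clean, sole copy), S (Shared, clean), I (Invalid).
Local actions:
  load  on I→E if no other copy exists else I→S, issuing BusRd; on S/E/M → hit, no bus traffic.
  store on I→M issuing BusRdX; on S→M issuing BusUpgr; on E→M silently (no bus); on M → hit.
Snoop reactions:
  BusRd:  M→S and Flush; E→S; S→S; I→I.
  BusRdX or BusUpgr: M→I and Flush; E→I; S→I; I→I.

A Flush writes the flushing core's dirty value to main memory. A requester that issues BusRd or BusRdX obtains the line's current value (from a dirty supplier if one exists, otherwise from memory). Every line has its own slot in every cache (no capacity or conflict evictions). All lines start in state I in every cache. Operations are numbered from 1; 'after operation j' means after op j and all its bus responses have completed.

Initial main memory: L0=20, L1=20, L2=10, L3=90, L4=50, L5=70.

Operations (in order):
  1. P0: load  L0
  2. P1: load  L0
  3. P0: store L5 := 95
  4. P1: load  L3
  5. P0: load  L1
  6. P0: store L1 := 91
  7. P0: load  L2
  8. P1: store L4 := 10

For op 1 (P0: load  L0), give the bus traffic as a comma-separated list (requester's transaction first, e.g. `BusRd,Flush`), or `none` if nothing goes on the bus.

bus = BusRd

1. P0: load  L0  bus=[BusRd]  L0: P0=E P1=I  mem[L0]=20
2. P1: load  L0  bus=[BusRd]  L0: P0=S P1=S  mem[L0]=20
3. P0: store L5 := 95  bus=[BusRdX]  L5: P0=M P1=I  mem[L5]=70
4. P1: load  L3  bus=[BusRd]  L3: P0=I P1=E  mem[L3]=90
5. P0: load  L1  bus=[BusRd]  L1: P0=E P1=I  mem[L1]=20
6. P0: store L1 := 91  bus=[-]  L1: P0=M P1=I  mem[L1]=20
7. P0: load  L2  bus=[BusRd]  L2: P0=E P1=I  mem[L2]=10
8. P1: store L4 := 10  bus=[BusRdX]  L4: P0=I P1=M  mem[L4]=50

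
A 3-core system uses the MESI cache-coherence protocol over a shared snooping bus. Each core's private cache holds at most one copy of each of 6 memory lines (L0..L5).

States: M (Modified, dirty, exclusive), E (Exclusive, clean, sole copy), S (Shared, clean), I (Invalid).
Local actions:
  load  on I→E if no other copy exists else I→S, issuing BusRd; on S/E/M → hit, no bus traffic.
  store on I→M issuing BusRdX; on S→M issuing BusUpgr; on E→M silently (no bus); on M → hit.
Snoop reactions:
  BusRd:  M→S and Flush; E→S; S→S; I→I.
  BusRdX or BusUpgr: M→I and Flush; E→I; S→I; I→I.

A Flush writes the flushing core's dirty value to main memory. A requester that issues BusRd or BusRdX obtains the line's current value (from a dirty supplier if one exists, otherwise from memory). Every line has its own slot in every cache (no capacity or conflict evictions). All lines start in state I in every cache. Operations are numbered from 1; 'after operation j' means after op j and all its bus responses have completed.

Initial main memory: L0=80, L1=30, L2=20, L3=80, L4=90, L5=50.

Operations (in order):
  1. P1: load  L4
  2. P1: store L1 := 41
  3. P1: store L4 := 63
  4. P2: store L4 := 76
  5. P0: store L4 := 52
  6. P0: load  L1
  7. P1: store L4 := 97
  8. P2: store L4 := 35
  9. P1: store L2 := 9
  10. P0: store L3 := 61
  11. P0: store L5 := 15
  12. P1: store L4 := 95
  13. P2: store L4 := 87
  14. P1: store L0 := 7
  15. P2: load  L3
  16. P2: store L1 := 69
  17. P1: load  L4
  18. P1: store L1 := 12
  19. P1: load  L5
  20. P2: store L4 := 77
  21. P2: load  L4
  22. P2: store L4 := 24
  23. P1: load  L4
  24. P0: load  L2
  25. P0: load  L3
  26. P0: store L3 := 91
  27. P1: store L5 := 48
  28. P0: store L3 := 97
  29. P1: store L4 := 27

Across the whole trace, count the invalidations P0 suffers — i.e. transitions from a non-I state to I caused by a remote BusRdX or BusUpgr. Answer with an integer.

step 1: P1: load  L4  ⟶  IEI  (L4)  txn=BusRd  M[L4]=90
step 2: P1: store L1 := 41  ⟶  IMI  (L1)  txn=BusRdX  M[L1]=30
step 3: P1: store L4 := 63  ⟶  IMI  (L4)  txn=∅  M[L4]=90
step 4: P2: store L4 := 76  ⟶  IIM  (L4)  txn=BusRdX+Flush  M[L4]=63
step 5: P0: store L4 := 52  ⟶  MII  (L4)  txn=BusRdX+Flush  M[L4]=76
step 6: P0: load  L1  ⟶  SSI  (L1)  txn=BusRd+Flush  M[L1]=41
step 7: P1: store L4 := 97  ⟶  IMI  (L4)  txn=BusRdX+Flush  M[L4]=52
step 8: P2: store L4 := 35  ⟶  IIM  (L4)  txn=BusRdX+Flush  M[L4]=97
step 9: P1: store L2 := 9  ⟶  IMI  (L2)  txn=BusRdX  M[L2]=20
step 10: P0: store L3 := 61  ⟶  MII  (L3)  txn=BusRdX  M[L3]=80
step 11: P0: store L5 := 15  ⟶  MII  (L5)  txn=BusRdX  M[L5]=50
step 12: P1: store L4 := 95  ⟶  IMI  (L4)  txn=BusRdX+Flush  M[L4]=35
step 13: P2: store L4 := 87  ⟶  IIM  (L4)  txn=BusRdX+Flush  M[L4]=95
step 14: P1: store L0 := 7  ⟶  IMI  (L0)  txn=BusRdX  M[L0]=80
step 15: P2: load  L3  ⟶  SIS  (L3)  txn=BusRd+Flush  M[L3]=61
step 16: P2: store L1 := 69  ⟶  IIM  (L1)  txn=BusRdX  M[L1]=41
step 17: P1: load  L4  ⟶  ISS  (L4)  txn=BusRd+Flush  M[L4]=87
step 18: P1: store L1 := 12  ⟶  IMI  (L1)  txn=BusRdX+Flush  M[L1]=69
step 19: P1: load  L5  ⟶  SSI  (L5)  txn=BusRd+Flush  M[L5]=15
step 20: P2: store L4 := 77  ⟶  IIM  (L4)  txn=BusUpgr  M[L4]=87
step 21: P2: load  L4  ⟶  IIM  (L4)  txn=∅  M[L4]=87
step 22: P2: store L4 := 24  ⟶  IIM  (L4)  txn=∅  M[L4]=87
step 23: P1: load  L4  ⟶  ISS  (L4)  txn=BusRd+Flush  M[L4]=24
step 24: P0: load  L2  ⟶  SSI  (L2)  txn=BusRd+Flush  M[L2]=9
step 25: P0: load  L3  ⟶  SIS  (L3)  txn=∅  M[L3]=61
step 26: P0: store L3 := 91  ⟶  MII  (L3)  txn=BusUpgr  M[L3]=61
step 27: P1: store L5 := 48  ⟶  IMI  (L5)  txn=BusUpgr  M[L5]=15
step 28: P0: store L3 := 97  ⟶  MII  (L3)  txn=∅  M[L3]=61
step 29: P1: store L4 := 27  ⟶  IMI  (L4)  txn=BusUpgr  M[L4]=24

invalidations = 3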